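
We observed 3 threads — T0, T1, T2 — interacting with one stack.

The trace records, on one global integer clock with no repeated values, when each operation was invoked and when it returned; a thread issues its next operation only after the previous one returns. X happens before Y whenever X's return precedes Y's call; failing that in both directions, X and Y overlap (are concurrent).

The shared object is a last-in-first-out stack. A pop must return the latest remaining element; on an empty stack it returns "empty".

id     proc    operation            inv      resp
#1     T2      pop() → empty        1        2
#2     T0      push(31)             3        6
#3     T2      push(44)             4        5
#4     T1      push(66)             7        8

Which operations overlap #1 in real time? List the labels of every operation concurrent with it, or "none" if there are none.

none

overlap test against #1 [1,2]: concurrent iff the interval meets 1..2
#2 [3,6]: after
#3 [4,5]: after
#4 [7,8]: after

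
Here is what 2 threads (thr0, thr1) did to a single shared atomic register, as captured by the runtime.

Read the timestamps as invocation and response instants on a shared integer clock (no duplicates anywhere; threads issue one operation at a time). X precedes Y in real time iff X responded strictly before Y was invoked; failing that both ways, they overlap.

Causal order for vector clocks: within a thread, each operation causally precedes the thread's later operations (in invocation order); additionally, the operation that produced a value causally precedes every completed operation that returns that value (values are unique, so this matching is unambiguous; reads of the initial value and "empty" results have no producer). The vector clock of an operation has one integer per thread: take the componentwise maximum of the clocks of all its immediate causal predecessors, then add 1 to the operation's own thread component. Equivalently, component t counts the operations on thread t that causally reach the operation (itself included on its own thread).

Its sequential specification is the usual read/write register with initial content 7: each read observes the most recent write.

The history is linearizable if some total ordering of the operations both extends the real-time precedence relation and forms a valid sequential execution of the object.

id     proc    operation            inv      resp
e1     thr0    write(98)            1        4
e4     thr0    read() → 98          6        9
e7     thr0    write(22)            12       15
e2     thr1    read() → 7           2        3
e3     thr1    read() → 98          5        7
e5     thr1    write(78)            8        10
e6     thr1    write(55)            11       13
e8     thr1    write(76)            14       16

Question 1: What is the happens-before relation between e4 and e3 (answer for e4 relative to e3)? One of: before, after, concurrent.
e4 spans [6,9], e3 spans [5,7]
the intervals overlap in both directions

concurrent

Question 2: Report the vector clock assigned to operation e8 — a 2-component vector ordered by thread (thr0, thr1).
e2 (invocation 2): nothing precedes it; thr1's component alone gives (0, 1)
e1 (invocation 1): nothing precedes it; thr0's component alone gives (1, 0)
VC(e4, invoked at 6): max of VC(e1)=(1, 0), then +1 on thread thr0 → (2, 0)
VC(e3, invoked at 5): max of VC(e1)=(1, 0), VC(e2)=(0, 1), then +1 on thread thr1 → (1, 2)
VC(e7, invoked at 12): max of VC(e4)=(2, 0), then +1 on thread thr0 → (3, 0)
VC(e5, invoked at 8): max of VC(e3)=(1, 2), then +1 on thread thr1 → (1, 3)
VC(e6, invoked at 11): max of VC(e5)=(1, 3), then +1 on thread thr1 → (1, 4)
VC(e8, invoked at 14): max of VC(e6)=(1, 4), then +1 on thread thr1 → (1, 5)
target: VC(e8) = (1, 5)

(1, 5)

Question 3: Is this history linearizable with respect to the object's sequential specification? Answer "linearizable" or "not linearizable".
a witness: e2, e1, e3, e4, e5, e6, e7, e8
step 1: e2 read() → 7 — value 7
step 2: e1 write(98) — value 98
step 3: e3 read() → 98 — value 98
step 4: e4 read() → 98 — value 98
step 5: e5 write(78) — value 78
step 6: e6 write(55) — value 55
step 7: e7 write(22) — value 22
step 8: e8 write(76) — value 76

linearizable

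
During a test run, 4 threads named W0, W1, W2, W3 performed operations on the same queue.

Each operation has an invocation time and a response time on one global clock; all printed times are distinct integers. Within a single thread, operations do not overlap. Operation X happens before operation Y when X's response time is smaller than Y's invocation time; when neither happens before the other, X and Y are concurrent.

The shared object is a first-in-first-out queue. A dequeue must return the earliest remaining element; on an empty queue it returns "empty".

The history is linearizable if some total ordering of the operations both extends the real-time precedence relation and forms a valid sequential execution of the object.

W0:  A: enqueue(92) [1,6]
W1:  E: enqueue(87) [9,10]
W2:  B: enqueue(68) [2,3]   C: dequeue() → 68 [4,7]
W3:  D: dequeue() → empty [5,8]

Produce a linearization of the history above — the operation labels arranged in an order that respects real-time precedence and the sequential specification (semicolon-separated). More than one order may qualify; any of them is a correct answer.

step 1: B enqueue(68) — queue <68>
step 2: C dequeue() → 68 — queue <>
step 3: D dequeue() → empty — queue <>
step 4: A enqueue(92) — queue <92>
step 5: E enqueue(87) — queue <92,87>

B; C; D; A; E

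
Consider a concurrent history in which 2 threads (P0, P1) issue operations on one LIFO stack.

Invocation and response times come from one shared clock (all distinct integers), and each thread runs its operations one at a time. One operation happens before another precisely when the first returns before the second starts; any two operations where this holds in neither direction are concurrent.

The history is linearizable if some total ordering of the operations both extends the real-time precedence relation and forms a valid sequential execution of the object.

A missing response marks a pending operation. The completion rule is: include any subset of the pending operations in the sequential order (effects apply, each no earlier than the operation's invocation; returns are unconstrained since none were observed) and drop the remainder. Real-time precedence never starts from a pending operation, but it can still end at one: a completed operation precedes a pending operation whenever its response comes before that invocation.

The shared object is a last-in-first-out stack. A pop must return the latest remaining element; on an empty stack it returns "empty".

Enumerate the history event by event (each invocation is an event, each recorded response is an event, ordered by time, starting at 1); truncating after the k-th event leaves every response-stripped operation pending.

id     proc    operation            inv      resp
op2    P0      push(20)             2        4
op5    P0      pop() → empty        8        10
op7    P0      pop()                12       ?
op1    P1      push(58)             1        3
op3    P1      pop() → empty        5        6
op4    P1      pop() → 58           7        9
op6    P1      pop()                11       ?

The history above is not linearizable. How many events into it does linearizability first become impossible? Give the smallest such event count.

6

events 1..5 are still linearizable — one witness is op1, op2:
step 1: op1 push(58) — stack <58>
step 2: op2 push(20) — stack <58,20>
once event 6 joins (op3's response, time 6), exhaustive search finds no witness
one such order, op1, op2, op3, breaks at step 3 where op3 pop() → empty is illegal
one such order, op2, op1, op3, breaks at step 3 where op3 pop() → empty is illegal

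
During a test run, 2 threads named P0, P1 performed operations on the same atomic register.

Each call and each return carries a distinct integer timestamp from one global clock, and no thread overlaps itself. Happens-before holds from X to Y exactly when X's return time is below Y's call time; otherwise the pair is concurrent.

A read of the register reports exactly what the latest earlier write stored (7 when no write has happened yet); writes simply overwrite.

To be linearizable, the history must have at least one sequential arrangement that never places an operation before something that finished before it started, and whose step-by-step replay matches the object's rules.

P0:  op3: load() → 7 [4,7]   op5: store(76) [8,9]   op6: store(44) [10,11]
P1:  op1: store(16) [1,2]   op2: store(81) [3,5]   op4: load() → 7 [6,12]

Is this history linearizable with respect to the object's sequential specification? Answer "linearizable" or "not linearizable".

events 1..6 are fine; event 7 — the response of op3 at time 7 — makes the prefix non-linearizable
every one of the 2 real-time-consistent orders over 3 completed atomic register ops fails the sequential spec
completion choices over the 1 pending operation (op4) were checked; none helps
e.g. op1, op2, op3 (pending dropped): illegal at step 3, since op3 load() → 7 cannot apply there
e.g. op1, op3, op2 (pending dropped): illegal at step 2, since op3 load() → 7 cannot apply there

not linearizable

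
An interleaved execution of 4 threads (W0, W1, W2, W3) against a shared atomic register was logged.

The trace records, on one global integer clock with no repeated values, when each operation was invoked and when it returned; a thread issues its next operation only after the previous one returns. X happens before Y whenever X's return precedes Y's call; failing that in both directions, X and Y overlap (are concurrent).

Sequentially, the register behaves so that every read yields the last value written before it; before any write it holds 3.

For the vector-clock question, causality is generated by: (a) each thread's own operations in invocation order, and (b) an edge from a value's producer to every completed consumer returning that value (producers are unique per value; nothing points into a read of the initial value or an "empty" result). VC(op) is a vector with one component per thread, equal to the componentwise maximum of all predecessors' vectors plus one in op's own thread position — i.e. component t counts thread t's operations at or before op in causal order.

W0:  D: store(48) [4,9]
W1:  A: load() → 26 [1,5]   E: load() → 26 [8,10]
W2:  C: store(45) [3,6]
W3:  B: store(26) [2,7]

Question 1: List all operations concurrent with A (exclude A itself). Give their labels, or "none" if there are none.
concurrent with A ([1,5]): every op whose interval crosses 1..5
B [2,7]: concurrent
C [3,6]: concurrent
D [4,9]: concurrent
E [8,10]: after

B, C, D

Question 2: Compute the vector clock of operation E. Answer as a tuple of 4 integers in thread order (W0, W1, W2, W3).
B (invocation 2): nothing precedes it; W3's component alone gives (0, 0, 0, 1)
C (invocation 3): nothing precedes it; W2's component alone gives (0, 0, 1, 0)
D (invocation 4): nothing precedes it; W0's component alone gives (1, 0, 0, 0)
merge at A (invoked 1): VC(B)=(0, 0, 0, 1), own-thread bump on W1 → (0, 1, 0, 1)
merge at E (invoked 8): VC(A)=(0, 1, 0, 1), VC(B)=(0, 0, 0, 1), own-thread bump on W1 → (0, 2, 0, 1)
target: VC(E) = (0, 2, 0, 1)

(0, 2, 0, 1)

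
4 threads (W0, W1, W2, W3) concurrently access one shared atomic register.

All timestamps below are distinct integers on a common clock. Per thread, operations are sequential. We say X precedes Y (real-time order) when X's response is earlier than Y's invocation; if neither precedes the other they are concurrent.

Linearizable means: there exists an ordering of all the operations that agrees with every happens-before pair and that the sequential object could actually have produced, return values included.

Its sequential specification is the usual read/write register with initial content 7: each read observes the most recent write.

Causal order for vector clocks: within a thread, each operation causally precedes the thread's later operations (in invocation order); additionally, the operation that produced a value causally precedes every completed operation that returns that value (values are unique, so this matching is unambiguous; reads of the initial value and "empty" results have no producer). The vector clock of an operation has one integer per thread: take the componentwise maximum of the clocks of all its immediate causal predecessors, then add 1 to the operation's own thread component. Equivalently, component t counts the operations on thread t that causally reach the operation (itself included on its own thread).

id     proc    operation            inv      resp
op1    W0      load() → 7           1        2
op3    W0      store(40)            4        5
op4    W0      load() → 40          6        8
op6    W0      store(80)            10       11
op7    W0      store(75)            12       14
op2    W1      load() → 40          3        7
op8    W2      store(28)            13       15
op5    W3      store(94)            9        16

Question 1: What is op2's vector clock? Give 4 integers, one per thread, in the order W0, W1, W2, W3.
VC(op5, invoked at 9): no causal predecessors; +1 on W3 → (0, 0, 0, 1)
VC(op8, invoked at 13): no causal predecessors; +1 on W2 → (0, 0, 1, 0)
VC(op1, invoked at 1): no causal predecessors; +1 on W0 → (1, 0, 0, 0)
invoked at 4, op3 merges VC(op1)=(1, 0, 0, 0) and bumps W0's slot → (2, 0, 0, 0)
invoked at 3, op2 merges VC(op3)=(2, 0, 0, 0) and bumps W1's slot → (2, 1, 0, 0)
invoked at 6, op4 merges VC(op3)=(2, 0, 0, 0) and bumps W0's slot → (3, 0, 0, 0)
invoked at 10, op6 merges VC(op4)=(3, 0, 0, 0) and bumps W0's slot → (4, 0, 0, 0)
invoked at 12, op7 merges VC(op6)=(4, 0, 0, 0) and bumps W0's slot → (5, 0, 0, 0)
target: VC(op2) = (2, 1, 0, 0)

(2, 1, 0, 0)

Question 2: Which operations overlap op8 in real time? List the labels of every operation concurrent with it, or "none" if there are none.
overlap test against op8 [13,15]: concurrent iff the interval meets 13..15
op1 [1,2]: before
op2 [3,7]: before
op3 [4,5]: before
op4 [6,8]: before
op5 [9,16]: concurrent
op6 [10,11]: before
op7 [12,14]: concurrent

op5, op7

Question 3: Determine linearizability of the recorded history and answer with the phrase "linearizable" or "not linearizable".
witness order: op1, op3, op2, op4, op5, op6, op7, op8
step 1: op1 load() → 7 — value 7
step 2: op3 store(40) — value 40
step 3: op2 load() → 40 — value 40
step 4: op4 load() → 40 — value 40
step 5: op5 store(94) — value 94
step 6: op6 store(80) — value 80
step 7: op7 store(75) — value 75
step 8: op8 store(28) — value 28

linearizable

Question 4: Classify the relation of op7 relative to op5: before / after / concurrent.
op7 spans [12,14], op5 spans [9,16]
the intervals overlap in both directions

concurrent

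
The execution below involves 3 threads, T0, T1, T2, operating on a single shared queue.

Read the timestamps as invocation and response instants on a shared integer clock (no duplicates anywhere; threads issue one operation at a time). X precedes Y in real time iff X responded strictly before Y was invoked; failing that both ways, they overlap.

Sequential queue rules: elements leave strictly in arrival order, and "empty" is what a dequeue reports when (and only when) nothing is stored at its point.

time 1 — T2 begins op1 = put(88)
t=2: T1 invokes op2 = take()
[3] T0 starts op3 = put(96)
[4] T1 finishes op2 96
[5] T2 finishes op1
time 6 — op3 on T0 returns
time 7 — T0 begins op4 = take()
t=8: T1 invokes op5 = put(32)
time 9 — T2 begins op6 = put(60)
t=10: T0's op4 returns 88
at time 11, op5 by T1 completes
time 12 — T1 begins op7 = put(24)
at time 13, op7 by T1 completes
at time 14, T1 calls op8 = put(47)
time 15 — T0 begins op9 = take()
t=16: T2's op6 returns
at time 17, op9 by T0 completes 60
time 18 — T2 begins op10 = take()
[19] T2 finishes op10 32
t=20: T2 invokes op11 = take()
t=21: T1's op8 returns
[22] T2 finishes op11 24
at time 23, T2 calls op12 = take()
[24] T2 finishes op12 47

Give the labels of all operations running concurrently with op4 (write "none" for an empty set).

op4 runs from 7 to 10; window-overlapping ops are concurrent
op1 [1,5]: before
op2 [2,4]: before
op3 [3,6]: before
op5 [8,11]: concurrent
op6 [9,16]: concurrent
op7 [12,13]: after
op8 [14,21]: after
op9 [15,17]: after
op10 [18,19]: after
op11 [20,22]: after
op12 [23,24]: after

op5, op6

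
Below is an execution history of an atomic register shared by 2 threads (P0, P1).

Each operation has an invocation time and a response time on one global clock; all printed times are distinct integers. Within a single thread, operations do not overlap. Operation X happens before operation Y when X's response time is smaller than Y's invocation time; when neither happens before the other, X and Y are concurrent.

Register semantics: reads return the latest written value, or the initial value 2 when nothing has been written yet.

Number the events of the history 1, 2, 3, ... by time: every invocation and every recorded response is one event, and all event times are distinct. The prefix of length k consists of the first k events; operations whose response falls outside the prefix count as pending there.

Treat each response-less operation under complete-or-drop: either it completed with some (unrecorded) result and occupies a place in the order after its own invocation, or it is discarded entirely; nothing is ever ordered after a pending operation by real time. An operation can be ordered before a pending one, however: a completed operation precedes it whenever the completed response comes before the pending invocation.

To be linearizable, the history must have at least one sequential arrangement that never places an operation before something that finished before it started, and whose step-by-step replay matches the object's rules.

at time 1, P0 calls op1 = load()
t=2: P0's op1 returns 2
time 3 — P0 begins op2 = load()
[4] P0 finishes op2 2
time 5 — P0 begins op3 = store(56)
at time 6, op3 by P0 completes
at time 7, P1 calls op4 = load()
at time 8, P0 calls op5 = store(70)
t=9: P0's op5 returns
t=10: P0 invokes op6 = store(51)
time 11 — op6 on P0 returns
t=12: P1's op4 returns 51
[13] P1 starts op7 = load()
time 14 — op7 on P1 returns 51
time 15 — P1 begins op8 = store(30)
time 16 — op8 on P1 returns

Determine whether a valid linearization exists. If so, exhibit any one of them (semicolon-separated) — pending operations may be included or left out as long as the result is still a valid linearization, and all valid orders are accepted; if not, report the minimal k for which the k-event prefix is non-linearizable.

linearizable — witness: op1; op2; op3; op5; op6; op4; op7; op8

step 1: op1 load() → 2 — value 2
step 2: op2 load() → 2 — value 2
step 3: op3 store(56) — value 56
step 4: op5 store(70) — value 70
step 5: op6 store(51) — value 51
step 6: op4 load() → 51 — value 51
step 7: op7 load() → 51 — value 51
step 8: op8 store(30) — value 30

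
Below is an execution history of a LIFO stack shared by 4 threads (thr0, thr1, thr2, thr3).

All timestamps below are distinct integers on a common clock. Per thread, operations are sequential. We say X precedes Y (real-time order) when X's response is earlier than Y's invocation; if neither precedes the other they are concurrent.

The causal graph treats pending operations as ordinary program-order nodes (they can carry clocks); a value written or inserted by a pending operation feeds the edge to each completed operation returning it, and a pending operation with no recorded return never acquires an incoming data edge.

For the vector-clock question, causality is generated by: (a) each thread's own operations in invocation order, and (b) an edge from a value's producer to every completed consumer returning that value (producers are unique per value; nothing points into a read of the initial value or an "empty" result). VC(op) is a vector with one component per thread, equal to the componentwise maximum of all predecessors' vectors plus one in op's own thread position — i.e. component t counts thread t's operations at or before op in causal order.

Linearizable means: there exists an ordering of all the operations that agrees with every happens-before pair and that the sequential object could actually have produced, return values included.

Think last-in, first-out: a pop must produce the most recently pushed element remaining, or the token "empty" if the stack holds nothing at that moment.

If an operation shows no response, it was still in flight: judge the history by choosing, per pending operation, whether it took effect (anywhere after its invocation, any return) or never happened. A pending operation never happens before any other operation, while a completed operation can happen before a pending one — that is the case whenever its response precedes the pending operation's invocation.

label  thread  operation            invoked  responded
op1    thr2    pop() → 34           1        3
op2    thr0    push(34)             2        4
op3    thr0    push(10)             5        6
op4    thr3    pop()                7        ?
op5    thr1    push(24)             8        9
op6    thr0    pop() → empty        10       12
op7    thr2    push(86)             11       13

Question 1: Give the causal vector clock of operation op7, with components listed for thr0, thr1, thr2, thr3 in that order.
Answer: (1, 0, 2, 0)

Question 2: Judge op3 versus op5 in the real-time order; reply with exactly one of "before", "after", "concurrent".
Answer: before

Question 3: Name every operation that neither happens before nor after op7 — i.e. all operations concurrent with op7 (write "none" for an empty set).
Answer: op4, op6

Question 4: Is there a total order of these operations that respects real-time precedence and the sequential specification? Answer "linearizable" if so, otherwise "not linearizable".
not linearizable

cut after 11 events: linearizable; cut after 12 events (op6 responds, time 12): not linearizable
the 5 completed operations admit 2 real-time orders; each fails the LIFO stack replay
including or dropping the 2 pending operations (op4, op7) in any combination fails
sample order op1, op2, op3, op5, op6 (pending dropped) stalls at step 1 — op1 pop() → 34 has no legal effect
sample order op2, op1, op3, op5, op6 (pending dropped) stalls at step 5 — op6 pop() → empty has no legal effect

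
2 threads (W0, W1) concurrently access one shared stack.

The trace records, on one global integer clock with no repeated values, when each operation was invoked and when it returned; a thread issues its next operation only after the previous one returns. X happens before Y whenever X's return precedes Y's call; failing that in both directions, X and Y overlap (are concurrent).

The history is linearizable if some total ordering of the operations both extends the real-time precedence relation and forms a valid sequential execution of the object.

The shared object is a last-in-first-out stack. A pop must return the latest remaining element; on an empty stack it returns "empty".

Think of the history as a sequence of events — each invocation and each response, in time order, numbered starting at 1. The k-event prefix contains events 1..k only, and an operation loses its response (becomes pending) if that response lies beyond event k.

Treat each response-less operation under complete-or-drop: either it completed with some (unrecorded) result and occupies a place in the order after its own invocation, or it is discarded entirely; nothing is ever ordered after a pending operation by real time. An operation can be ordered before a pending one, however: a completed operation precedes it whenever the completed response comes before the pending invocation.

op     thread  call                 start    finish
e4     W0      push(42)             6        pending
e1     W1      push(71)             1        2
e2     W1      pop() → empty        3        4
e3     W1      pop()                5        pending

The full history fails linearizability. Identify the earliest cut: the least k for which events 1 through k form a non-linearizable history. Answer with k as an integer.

4

a valid linearization of events 1..3 exists, for instance e1:
1. e1 push(71), leaving stack <71>
with event 4 included (e2 responding at time 4), all real-time-consistent orders fail
sample order e1, e2 stalls at step 2 — e2 pop() → empty has no legal effect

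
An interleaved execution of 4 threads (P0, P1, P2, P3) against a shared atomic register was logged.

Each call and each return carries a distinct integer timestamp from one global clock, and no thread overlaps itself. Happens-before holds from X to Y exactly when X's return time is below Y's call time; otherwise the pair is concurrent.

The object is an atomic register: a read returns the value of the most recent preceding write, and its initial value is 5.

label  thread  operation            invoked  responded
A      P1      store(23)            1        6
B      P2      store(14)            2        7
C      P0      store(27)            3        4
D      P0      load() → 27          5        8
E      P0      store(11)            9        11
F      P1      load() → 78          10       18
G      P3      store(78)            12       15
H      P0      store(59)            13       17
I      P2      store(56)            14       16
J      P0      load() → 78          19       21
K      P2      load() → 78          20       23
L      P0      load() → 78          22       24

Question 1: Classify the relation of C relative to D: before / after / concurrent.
Answer: before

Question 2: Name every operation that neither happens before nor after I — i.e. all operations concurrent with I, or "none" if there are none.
Answer: F, G, H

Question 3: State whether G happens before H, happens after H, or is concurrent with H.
Answer: concurrent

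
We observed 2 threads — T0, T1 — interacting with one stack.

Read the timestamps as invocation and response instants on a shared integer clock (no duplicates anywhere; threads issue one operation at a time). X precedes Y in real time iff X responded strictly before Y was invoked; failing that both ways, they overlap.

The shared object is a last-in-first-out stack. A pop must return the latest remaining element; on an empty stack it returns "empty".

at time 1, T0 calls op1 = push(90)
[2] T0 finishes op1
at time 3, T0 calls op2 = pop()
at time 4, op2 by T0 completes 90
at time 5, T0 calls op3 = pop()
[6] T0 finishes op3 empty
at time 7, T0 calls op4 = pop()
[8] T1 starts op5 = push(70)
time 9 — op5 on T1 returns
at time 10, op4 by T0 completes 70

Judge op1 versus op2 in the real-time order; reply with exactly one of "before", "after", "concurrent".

before

op1 spans [1,2], op2 spans [3,4]
resp(op1)=2 < inv(op2)=3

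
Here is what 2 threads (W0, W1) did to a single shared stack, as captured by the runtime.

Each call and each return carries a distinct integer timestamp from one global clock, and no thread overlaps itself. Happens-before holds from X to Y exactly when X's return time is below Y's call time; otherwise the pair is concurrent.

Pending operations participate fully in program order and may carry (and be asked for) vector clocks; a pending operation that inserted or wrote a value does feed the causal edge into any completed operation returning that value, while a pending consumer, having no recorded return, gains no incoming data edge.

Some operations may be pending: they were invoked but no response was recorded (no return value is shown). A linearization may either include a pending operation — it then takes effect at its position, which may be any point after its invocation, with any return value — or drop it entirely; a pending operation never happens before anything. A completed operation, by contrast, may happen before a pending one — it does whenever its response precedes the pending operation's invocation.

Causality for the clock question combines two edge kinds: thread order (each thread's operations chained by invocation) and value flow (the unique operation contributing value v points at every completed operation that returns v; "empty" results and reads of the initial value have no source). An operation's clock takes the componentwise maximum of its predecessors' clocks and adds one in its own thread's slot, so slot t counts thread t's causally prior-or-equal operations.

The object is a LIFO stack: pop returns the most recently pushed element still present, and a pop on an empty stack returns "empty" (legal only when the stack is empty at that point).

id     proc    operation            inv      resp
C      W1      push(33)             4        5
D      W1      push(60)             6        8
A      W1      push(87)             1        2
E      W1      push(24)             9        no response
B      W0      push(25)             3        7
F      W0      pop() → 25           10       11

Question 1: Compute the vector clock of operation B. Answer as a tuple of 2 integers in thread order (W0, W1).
Answer: (1, 0)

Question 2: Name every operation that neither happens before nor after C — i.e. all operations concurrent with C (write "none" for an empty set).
Answer: B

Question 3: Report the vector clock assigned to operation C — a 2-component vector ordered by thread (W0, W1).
Answer: (0, 2)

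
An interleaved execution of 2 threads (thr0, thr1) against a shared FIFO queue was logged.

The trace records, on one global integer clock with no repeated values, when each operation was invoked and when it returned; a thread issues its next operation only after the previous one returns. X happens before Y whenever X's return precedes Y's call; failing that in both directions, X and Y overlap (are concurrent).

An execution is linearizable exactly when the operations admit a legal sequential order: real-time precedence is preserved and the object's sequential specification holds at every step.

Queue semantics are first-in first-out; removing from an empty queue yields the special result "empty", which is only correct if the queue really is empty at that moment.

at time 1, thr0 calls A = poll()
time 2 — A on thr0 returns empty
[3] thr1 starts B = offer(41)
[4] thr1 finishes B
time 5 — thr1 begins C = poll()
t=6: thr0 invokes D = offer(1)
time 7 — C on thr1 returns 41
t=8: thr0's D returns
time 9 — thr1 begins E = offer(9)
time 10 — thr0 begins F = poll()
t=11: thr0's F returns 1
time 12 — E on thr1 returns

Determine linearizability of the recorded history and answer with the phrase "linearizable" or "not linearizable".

one valid linearization: A, B, C, D, E, F
after step 1 (A poll() → empty): queue <>
after step 2 (B offer(41)): queue <41>
after step 3 (C poll() → 41): queue <>
after step 4 (D offer(1)): queue <1>
after step 5 (E offer(9)): queue <1,9>
after step 6 (F poll() → 1): queue <9>

linearizable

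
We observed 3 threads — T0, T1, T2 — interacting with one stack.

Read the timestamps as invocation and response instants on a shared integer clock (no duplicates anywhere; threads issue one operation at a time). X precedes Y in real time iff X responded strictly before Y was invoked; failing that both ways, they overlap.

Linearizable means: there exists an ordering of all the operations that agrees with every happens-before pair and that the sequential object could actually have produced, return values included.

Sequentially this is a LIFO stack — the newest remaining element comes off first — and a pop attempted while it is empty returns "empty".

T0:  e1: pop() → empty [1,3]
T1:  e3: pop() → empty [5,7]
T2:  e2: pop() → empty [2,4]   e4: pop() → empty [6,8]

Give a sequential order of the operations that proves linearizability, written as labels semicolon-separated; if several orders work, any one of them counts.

after step 1 (e1 pop() → empty): stack <>
after step 2 (e2 pop() → empty): stack <>
after step 3 (e3 pop() → empty): stack <>
after step 4 (e4 pop() → empty): stack <>

e1; e2; e3; e4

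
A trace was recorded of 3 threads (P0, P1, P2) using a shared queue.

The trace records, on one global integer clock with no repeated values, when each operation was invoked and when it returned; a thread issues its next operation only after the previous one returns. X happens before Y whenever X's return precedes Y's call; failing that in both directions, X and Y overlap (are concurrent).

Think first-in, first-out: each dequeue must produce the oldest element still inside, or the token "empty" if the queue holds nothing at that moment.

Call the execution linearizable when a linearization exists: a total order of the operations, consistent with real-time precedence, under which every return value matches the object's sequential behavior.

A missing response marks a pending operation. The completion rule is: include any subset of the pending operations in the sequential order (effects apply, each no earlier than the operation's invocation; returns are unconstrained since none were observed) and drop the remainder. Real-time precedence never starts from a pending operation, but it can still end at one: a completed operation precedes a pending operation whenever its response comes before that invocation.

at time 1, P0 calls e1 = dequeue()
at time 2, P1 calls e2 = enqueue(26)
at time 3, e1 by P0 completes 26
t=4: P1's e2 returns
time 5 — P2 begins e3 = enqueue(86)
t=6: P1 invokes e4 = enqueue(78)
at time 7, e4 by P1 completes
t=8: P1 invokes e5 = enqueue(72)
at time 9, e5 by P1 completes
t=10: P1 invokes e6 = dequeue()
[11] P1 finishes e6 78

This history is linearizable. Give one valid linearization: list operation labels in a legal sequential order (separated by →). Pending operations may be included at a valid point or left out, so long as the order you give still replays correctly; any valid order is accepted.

e2 → e1 → e4 → e3 → e5 → e6

after step 1 (e2 enqueue(26)): queue <26>
after step 2 (e1 dequeue() → 26): queue <>
after step 3 (e4 enqueue(78)): queue <78>
after step 4 (e3 enqueue(86) (pending, included)): queue <78,86>
after step 5 (e5 enqueue(72)): queue <78,86,72>
after step 6 (e6 dequeue() → 78): queue <86,72>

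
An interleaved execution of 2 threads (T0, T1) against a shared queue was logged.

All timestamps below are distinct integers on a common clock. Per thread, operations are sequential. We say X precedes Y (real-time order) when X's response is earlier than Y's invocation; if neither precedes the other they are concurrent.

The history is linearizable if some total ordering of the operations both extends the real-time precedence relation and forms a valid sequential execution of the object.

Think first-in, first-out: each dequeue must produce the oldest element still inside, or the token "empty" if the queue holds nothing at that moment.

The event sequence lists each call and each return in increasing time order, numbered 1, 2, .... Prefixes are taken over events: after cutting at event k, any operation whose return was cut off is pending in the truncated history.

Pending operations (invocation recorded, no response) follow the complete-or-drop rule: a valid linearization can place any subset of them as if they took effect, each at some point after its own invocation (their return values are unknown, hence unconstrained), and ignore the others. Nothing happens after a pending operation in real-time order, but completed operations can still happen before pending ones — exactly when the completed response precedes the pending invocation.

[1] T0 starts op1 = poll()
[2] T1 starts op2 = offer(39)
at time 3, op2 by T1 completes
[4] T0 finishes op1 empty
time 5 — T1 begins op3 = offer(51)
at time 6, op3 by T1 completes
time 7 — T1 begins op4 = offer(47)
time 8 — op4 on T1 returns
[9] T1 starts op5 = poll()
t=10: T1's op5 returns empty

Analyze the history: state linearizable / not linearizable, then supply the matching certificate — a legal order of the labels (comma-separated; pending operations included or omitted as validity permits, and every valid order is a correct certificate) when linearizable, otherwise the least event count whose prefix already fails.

not linearizable — minimal violating prefix: 10 events

prefix check: 1..9 passes, 1..10 fails once op5's time-10 response joins
checked exhaustively: 2 real-time-consistent orders of 5 completed operations, zero legal queue replays
e.g. op1, op2, op3, op4, op5: illegal at step 5, since op5 poll() → empty cannot apply there
e.g. op2, op1, op3, op4, op5: illegal at step 2, since op1 poll() → empty cannot apply there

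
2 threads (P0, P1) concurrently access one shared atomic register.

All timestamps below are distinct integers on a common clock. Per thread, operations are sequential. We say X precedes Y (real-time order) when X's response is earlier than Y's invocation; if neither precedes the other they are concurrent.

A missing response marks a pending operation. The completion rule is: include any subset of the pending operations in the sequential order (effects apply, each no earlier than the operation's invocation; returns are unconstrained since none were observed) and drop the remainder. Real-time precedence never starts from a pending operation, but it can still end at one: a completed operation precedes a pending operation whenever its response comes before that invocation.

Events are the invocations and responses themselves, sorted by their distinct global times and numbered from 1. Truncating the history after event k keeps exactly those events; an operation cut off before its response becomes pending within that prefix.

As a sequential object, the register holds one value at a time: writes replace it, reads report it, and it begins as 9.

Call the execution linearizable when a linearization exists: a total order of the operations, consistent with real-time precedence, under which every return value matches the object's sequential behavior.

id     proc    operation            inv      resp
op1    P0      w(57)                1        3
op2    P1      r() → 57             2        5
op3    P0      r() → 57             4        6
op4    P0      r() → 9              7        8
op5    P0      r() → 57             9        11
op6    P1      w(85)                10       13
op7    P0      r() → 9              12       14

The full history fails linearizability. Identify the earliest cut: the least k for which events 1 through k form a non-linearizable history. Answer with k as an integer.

8

events 1..7 are still linearizable — one witness is op1, op2, op3:
step 1: op1 w(57) — value 57
step 2: op2 r() → 57 — value 57
step 3: op3 r() → 57 — value 57
once event 8 joins (op4's response, time 8), exhaustive search finds no witness
sample order op1, op2, op3, op4 stalls at step 4 — op4 r() → 9 has no legal effect
sample order op1, op3, op2, op4 stalls at step 4 — op4 r() → 9 has no legal effect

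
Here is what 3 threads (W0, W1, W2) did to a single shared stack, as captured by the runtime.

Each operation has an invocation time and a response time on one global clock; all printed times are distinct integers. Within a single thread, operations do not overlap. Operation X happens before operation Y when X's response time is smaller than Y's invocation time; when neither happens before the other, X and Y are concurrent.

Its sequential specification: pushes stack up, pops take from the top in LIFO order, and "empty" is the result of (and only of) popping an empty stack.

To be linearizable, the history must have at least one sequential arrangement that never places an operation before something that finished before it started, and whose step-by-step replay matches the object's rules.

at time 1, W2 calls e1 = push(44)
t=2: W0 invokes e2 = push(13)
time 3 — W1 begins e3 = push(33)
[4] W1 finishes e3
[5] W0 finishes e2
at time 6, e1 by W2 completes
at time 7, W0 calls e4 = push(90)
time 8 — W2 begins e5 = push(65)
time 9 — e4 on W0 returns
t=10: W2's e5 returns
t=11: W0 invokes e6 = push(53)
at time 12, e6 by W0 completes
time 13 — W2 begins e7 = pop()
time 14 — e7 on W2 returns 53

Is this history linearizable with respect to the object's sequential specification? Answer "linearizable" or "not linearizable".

a witness: e1, e2, e3, e4, e5, e6, e7
step 1: e1 push(44) — stack <44>
step 2: e2 push(13) — stack <44,13>
step 3: e3 push(33) — stack <44,13,33>
step 4: e4 push(90) — stack <44,13,33,90>
step 5: e5 push(65) — stack <44,13,33,90,65>
step 6: e6 push(53) — stack <44,13,33,90,65,53>
step 7: e7 pop() → 53 — stack <44,13,33,90,65>

linearizable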